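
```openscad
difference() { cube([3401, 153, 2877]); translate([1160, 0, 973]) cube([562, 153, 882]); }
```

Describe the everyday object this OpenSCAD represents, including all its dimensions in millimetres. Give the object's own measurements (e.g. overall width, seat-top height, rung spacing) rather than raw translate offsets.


A wall 3401 mm long (x), 153 mm thick (y), 2877 mm tall, with a rectangular window opening cut through it. The opening is 562 mm wide and 882 mm tall; its sill is at z = 973 mm and its near (−x) edge is 1160 mm from the wall's −x end. The opening passes through the full wall thickness.


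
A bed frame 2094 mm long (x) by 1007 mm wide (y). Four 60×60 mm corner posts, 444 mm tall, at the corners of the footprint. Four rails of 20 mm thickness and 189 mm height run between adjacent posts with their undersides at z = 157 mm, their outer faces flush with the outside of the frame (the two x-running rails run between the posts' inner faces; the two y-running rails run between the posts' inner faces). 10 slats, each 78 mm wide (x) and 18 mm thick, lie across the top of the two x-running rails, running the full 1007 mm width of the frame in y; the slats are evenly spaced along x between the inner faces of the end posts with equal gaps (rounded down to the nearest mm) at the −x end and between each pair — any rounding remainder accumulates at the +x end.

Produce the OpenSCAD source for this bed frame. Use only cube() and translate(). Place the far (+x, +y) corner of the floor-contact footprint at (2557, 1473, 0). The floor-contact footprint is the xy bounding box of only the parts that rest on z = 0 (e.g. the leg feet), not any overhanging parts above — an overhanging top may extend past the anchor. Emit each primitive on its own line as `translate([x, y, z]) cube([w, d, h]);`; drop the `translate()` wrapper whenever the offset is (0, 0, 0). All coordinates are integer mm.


translate([463, 466, 0]) cube([60, 60, 444]);
translate([463, 1413, 0]) cube([60, 60, 444]);
translate([2497, 466, 0]) cube([60, 60, 444]);
translate([2497, 1413, 0]) cube([60, 60, 444]);
translate([523, 466, 157]) cube([1974, 20, 189]);
translate([523, 1453, 157]) cube([1974, 20, 189]);
translate([463, 526, 157]) cube([20, 887, 189]);
translate([2537, 526, 157]) cube([20, 887, 189]);
translate([631, 466, 346]) cube([78, 1007, 18]);
translate([817, 466, 346]) cube([78, 1007, 18]);
translate([1003, 466, 346]) cube([78, 1007, 18]);
translate([1189, 466, 346]) cube([78, 1007, 18]);
translate([1375, 466, 346]) cube([78, 1007, 18]);
translate([1561, 466, 346]) cube([78, 1007, 18]);
translate([1747, 466, 346]) cube([78, 1007, 18]);
translate([1933, 466, 346]) cube([78, 1007, 18]);
translate([2119, 466, 346]) cube([78, 1007, 18]);
translate([2305, 466, 346]) cube([78, 1007, 18]);


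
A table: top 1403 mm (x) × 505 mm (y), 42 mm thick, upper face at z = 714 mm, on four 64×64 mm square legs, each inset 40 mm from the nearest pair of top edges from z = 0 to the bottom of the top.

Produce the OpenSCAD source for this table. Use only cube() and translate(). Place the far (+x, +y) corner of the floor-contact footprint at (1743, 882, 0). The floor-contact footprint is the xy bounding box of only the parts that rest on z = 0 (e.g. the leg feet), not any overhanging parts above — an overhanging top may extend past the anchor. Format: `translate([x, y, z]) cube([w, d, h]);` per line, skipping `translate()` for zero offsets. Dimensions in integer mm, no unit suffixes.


// leg_h = 714 - 42 = 672
translate([380, 417, 672]) cube([1403, 505, 42]);
translate([420, 457, 0]) cube([64, 64, 672]);
translate([1679, 457, 0]) cube([64, 64, 672]);
translate([420, 818, 0]) cube([64, 64, 672]);
translate([1679, 818, 0]) cube([64, 64, 672]);


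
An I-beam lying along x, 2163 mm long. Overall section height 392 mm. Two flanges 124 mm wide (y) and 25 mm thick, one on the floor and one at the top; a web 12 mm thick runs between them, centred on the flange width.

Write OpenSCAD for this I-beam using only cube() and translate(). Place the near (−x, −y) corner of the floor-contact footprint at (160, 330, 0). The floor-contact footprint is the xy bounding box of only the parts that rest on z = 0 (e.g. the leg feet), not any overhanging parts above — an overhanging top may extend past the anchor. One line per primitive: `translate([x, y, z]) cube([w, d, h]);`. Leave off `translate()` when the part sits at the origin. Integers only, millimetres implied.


translate([160, 330, 0]) cube([2163, 124, 25]);
translate([160, 386, 25]) cube([2163, 12, 342]);
translate([160, 330, 367]) cube([2163, 124, 25]);


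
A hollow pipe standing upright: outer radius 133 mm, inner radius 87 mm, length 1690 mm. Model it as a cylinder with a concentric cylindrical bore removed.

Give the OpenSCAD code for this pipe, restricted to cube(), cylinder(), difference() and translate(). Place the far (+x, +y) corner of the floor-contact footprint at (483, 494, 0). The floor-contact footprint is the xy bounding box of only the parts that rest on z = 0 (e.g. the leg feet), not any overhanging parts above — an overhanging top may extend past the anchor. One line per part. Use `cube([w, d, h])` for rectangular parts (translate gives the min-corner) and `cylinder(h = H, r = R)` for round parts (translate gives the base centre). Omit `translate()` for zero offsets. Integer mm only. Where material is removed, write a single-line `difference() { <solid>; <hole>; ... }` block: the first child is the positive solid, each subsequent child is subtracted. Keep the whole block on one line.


difference() { translate([350, 361, 0]) cylinder(h = 1690, r = 133); translate([350, 361, 0]) cylinder(h = 1690, r = 87); }


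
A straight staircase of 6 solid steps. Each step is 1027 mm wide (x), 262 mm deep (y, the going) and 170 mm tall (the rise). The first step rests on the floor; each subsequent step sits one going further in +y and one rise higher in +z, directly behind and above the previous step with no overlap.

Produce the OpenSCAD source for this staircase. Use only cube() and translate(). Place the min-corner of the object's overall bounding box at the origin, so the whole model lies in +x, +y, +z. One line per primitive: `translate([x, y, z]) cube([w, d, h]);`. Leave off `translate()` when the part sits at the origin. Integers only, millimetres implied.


cube([1027, 262, 170]);
translate([0, 262, 170]) cube([1027, 262, 170]);
translate([0, 524, 340]) cube([1027, 262, 170]);
translate([0, 786, 510]) cube([1027, 262, 170]);
translate([0, 1048, 680]) cube([1027, 262, 170]);
translate([0, 1310, 850]) cube([1027, 262, 170]);


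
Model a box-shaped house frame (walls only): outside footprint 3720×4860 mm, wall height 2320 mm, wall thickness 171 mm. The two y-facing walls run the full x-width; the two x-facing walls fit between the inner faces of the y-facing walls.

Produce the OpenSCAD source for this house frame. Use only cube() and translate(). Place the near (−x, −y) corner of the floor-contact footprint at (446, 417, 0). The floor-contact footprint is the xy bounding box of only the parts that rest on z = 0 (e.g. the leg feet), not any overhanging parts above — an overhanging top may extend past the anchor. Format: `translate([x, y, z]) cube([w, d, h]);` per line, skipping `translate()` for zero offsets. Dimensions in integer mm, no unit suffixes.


translate([446, 417, 0]) cube([3720, 171, 2320]);
translate([446, 5106, 0]) cube([3720, 171, 2320]);
translate([446, 588, 0]) cube([171, 4518, 2320]);
translate([3995, 588, 0]) cube([171, 4518, 2320]);


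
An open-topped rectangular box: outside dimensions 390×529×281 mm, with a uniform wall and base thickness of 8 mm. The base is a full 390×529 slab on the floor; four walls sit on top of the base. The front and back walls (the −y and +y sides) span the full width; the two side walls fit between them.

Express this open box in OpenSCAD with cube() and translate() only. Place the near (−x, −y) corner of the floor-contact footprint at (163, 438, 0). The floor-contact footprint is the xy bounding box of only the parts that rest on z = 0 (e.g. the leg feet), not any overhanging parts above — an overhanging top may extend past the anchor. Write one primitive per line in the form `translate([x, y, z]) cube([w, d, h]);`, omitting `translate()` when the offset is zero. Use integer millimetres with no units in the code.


translate([163, 438, 0]) cube([390, 529, 8]);
translate([163, 438, 8]) cube([390, 8, 273]);
translate([163, 959, 8]) cube([390, 8, 273]);
translate([163, 446, 8]) cube([8, 513, 273]);
translate([545, 446, 8]) cube([8, 513, 273]);


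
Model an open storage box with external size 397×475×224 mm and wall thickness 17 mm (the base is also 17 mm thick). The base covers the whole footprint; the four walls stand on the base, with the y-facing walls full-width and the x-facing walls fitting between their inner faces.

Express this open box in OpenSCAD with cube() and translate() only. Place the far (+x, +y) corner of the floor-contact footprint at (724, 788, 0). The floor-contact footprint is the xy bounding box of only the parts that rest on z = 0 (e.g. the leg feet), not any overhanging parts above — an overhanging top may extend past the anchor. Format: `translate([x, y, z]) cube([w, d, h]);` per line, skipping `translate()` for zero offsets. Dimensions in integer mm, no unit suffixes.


translate([327, 313, 0]) cube([397, 475, 17]);
translate([327, 313, 17]) cube([397, 17, 207]);
translate([327, 771, 17]) cube([397, 17, 207]);
translate([327, 330, 17]) cube([17, 441, 207]);
translate([707, 330, 17]) cube([17, 441, 207]);


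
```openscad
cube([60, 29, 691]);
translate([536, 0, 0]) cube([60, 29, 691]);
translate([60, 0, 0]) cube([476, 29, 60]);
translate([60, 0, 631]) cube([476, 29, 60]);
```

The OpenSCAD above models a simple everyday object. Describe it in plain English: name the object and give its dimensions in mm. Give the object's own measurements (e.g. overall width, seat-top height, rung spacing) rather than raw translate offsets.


A rectangular picture frame lying in the x–z plane (depth along y). The opening is 476 mm wide (x) by 571 mm tall (z), surrounded by a border 60 mm wide on all four sides. The frame is 29 mm deep and is made of two full-height vertical stiles with two horizontal rails fitted between them.


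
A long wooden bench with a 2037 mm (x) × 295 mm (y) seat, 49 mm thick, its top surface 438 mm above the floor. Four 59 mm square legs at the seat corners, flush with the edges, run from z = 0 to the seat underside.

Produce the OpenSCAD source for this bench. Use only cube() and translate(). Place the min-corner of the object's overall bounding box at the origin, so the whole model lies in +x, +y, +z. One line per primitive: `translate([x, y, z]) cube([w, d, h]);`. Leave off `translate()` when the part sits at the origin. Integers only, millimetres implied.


translate([0, 0, 389]) cube([2037, 295, 49]);
cube([59, 59, 389]);
translate([0, 236, 0]) cube([59, 59, 389]);
translate([1978, 0, 0]) cube([59, 59, 389]);
translate([1978, 236, 0]) cube([59, 59, 389]);


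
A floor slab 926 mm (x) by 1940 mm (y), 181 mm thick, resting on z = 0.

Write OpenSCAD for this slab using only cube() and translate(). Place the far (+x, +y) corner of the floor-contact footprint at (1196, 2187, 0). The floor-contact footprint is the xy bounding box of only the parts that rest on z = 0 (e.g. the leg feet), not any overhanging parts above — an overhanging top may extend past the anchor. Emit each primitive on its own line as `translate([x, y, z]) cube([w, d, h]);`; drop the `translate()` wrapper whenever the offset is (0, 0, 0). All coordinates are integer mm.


translate([270, 247, 0]) cube([926, 1940, 181]);


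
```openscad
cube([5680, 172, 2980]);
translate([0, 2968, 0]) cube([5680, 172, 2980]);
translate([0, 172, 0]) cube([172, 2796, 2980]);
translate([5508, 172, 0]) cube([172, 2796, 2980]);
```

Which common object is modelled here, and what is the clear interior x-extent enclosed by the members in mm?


A house (or room) frame. The interior width is 5336 mm.

Four 2980 mm walls enclosing a rectangle with no floor or roof — a room or house frame. Outside width is 5680 mm and wall thickness is 172 mm, so the interior width is 5680 − 2 × 172 = 5336 mm.


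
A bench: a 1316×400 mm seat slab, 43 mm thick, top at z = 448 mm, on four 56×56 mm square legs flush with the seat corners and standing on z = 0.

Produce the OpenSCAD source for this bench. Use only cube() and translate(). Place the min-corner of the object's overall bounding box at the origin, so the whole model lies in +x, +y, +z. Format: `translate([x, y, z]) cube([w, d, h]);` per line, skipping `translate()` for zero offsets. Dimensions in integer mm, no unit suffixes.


// leg_h = 448 − 43 = 405
translate([0, 0, 405]) cube([1316, 400, 43]);
cube([56, 56, 405]);
translate([0, 344, 0]) cube([56, 56, 405]);
translate([1260, 0, 0]) cube([56, 56, 405]);
translate([1260, 344, 0]) cube([56, 56, 405]);


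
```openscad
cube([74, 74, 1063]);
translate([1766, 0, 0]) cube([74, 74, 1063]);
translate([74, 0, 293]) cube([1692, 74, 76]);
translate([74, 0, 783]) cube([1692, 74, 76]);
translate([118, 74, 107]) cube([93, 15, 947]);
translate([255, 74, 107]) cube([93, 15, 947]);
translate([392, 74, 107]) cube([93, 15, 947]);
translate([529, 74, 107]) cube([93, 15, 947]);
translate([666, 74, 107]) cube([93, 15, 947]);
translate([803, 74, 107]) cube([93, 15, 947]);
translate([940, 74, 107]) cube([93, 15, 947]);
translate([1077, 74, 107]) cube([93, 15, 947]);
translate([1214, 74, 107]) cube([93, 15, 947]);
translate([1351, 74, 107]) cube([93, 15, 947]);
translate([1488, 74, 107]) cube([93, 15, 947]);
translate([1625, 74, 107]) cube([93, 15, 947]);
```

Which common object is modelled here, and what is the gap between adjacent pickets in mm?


A fence section. The picket gap is 44 mm.

Two posts, two rails, 12 pickets — a fence section. Span 1692 mm holds 12 pickets of 93 mm with 13 equal gaps: ⌊(1692 − 12·93) / 13⌋ = 44 mm.


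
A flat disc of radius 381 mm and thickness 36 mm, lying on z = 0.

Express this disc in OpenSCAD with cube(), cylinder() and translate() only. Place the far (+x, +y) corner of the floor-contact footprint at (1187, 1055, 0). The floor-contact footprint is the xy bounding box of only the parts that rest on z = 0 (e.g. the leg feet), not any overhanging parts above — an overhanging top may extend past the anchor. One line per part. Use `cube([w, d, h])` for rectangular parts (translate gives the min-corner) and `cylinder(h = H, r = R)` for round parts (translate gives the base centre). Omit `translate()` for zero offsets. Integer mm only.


translate([806, 674, 0]) cylinder(h = 36, r = 381);


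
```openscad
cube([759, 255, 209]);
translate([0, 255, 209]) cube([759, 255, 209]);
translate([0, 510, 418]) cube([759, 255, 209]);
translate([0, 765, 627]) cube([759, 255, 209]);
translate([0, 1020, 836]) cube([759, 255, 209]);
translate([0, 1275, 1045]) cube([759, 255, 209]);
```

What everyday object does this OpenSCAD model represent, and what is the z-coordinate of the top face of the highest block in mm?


A staircase. The total rise is 1254 mm.

6 identical blocks, each offset up and back from the previous — a staircase. Each step is 209 mm tall and there are 6 of them, so the total rise is 6 × 209 = 1254 mm.


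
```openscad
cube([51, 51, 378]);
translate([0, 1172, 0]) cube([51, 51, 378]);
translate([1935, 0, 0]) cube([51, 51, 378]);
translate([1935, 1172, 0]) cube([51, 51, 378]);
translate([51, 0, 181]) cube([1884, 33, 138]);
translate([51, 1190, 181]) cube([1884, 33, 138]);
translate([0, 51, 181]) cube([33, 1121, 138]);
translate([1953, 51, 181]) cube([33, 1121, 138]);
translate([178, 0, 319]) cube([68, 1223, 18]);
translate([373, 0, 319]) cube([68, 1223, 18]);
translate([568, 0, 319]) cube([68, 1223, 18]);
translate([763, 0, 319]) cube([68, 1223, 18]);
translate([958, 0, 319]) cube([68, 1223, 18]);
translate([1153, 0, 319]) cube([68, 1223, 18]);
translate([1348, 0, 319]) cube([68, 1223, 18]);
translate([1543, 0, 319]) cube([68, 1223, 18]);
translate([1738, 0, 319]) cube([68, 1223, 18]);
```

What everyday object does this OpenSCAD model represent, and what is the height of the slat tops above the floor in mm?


A bed frame. The slat-top height is 337 mm.

Four posts, four rails, and a row of slats — a bed frame. Slats sit on the rails at z = 181 + 138 = 319; with slat thickness 18, the top is 337 mm.


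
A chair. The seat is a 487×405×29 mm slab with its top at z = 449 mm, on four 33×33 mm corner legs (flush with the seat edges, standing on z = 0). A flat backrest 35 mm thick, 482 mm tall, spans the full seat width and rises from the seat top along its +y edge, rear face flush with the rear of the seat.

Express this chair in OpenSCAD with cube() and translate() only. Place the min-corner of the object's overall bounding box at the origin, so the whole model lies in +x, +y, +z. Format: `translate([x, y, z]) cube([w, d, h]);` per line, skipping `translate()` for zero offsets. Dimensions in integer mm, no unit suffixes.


translate([0, 0, 420]) cube([487, 405, 29]);
cube([33, 33, 420]);
translate([454, 0, 0]) cube([33, 33, 420]);
translate([0, 372, 0]) cube([33, 33, 420]);
translate([454, 372, 0]) cube([33, 33, 420]);
translate([0, 370, 449]) cube([487, 35, 482]);


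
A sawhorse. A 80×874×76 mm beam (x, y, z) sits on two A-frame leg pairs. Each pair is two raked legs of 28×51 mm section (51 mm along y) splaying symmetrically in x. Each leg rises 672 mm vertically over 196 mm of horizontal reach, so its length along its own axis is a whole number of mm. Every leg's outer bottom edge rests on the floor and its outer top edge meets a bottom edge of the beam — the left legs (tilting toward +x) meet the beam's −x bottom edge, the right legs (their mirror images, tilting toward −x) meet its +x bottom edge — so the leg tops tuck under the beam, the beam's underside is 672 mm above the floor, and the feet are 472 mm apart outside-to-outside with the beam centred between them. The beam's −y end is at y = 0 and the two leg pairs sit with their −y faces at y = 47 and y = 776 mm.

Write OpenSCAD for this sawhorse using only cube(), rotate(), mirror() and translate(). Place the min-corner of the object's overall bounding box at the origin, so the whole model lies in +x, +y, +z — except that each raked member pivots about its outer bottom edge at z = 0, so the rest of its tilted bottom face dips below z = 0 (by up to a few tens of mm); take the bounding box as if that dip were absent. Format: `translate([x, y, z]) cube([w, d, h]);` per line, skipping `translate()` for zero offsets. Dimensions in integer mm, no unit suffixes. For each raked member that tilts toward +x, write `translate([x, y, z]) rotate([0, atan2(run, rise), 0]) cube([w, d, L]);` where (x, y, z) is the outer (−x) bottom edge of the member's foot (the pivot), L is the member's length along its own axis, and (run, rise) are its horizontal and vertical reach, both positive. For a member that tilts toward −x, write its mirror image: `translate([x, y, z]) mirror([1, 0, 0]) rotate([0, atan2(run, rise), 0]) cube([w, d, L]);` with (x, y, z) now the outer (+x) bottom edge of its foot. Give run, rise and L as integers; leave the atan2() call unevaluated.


translate([196, 0, 672]) cube([80, 874, 76]);
translate([0, 47, 0]) rotate([0, atan2(196, 672), 0]) cube([28, 51, 700]);
translate([472, 47, 0]) mirror([1, 0, 0]) rotate([0, atan2(196, 672), 0]) cube([28, 51, 700]);
translate([0, 776, 0]) rotate([0, atan2(196, 672), 0]) cube([28, 51, 700]);
translate([472, 776, 0]) mirror([1, 0, 0]) rotate([0, atan2(196, 672), 0]) cube([28, 51, 700]);


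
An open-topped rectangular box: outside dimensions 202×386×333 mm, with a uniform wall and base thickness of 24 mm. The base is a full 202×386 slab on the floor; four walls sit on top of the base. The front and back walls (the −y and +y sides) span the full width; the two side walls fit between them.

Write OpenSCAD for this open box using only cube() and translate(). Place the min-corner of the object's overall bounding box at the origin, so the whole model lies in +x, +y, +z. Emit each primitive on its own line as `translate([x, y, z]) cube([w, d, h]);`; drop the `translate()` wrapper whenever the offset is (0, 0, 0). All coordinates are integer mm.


cube([202, 386, 24]);
translate([0, 0, 24]) cube([202, 24, 309]);
translate([0, 362, 24]) cube([202, 24, 309]);
translate([0, 24, 24]) cube([24, 338, 309]);
translate([178, 24, 24]) cube([24, 338, 309]);


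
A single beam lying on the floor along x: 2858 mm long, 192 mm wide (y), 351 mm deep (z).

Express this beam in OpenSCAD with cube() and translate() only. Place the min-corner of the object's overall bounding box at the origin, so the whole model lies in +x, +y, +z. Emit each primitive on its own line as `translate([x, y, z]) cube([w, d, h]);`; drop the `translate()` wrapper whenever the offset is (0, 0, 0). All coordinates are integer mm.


cube([2858, 192, 351]);


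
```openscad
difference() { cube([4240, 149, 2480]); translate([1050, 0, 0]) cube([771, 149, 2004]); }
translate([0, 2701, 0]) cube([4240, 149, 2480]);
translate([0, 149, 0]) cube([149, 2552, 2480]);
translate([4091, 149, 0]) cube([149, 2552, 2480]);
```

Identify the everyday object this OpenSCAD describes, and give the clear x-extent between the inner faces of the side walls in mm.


A single room. The interior width is 3942 mm.

Four walls enclosing a rectangle with a door in the front wall — a room. Outside width 4240 minus two 149 mm walls gives 3942 mm.


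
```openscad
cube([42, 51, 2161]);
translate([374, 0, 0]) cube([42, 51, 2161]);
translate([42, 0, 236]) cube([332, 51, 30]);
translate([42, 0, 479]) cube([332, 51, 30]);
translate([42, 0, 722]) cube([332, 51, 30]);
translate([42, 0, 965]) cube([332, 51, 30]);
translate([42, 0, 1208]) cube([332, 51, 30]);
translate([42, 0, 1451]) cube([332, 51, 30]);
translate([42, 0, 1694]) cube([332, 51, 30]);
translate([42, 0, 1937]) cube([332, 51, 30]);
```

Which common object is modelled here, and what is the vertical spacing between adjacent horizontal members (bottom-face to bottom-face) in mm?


A ladder. The rung spacing is 243 mm.

Two tall 42×51 posts with 8 short bars between them — a ladder. Adjacent rungs sit at z = 236 and z = 479, so the spacing is 479 − 236 = 243 mm.


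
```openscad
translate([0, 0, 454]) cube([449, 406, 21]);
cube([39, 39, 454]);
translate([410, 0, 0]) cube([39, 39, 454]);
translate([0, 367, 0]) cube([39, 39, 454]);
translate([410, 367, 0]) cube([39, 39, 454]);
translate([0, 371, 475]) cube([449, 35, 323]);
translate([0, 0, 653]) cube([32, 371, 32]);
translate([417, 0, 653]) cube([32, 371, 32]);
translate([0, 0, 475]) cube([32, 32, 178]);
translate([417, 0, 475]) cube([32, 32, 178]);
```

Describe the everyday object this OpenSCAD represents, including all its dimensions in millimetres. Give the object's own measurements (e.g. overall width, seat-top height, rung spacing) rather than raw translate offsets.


A chair. The seat is a 449×406×21 mm slab with its top at z = 475 mm, on four 39×39 mm corner legs (flush with the seat edges, standing on z = 0). A flat backrest 35 mm thick, 323 mm tall, spans the full seat width and rises from the seat top along its +y edge, rear face flush with the rear of the seat. Two armrests of 32×32 mm section run along each side from the seat's front edge to the front of the backrest, top faces 210 mm above the seat top and outer faces flush with the seat's x-edges; a 32×32 mm post under the front of each armrest stands on the seat at the front corner.


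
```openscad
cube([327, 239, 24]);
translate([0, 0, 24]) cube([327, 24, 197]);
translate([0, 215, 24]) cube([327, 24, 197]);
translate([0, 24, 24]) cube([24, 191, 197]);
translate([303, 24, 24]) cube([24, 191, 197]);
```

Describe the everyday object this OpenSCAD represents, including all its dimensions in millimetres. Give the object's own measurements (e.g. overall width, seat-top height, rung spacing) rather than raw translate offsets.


An open-topped rectangular box: outside dimensions 327×239×221 mm, with a uniform wall and base thickness of 24 mm. The base is a full 327×239 slab on the floor; four walls sit on top of the base. The front and back walls (the −y and +y sides) span the full width; the two side walls fit between them.


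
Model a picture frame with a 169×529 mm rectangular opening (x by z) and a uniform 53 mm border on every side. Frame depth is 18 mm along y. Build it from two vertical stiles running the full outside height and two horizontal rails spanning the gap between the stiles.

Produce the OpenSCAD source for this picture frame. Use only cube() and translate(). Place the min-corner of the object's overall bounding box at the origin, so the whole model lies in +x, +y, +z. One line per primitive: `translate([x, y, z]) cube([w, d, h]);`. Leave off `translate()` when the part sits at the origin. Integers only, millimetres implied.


cube([53, 18, 635]);
translate([222, 0, 0]) cube([53, 18, 635]);
translate([53, 0, 0]) cube([169, 18, 53]);
translate([53, 0, 582]) cube([169, 18, 53]);


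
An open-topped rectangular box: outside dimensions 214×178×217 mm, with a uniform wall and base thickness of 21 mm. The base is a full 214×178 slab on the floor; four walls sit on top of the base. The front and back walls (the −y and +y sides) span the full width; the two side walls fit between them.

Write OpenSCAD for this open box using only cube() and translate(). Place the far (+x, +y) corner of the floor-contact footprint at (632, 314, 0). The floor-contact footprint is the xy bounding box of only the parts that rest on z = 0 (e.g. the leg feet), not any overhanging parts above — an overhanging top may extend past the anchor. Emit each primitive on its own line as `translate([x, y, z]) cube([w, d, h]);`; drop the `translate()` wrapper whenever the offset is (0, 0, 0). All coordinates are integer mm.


translate([418, 136, 0]) cube([214, 178, 21]);
translate([418, 136, 21]) cube([214, 21, 196]);
translate([418, 293, 21]) cube([214, 21, 196]);
translate([418, 157, 21]) cube([21, 136, 196]);
translate([611, 157, 21]) cube([21, 136, 196]);


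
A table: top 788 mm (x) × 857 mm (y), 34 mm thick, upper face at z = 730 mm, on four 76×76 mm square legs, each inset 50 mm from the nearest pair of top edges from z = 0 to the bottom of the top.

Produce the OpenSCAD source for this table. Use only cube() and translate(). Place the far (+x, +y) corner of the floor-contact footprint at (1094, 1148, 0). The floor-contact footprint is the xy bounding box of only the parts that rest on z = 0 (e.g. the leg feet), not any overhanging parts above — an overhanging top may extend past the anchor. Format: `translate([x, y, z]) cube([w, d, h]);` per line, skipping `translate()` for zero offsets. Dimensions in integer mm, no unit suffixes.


translate([356, 341, 696]) cube([788, 857, 34]);
translate([406, 391, 0]) cube([76, 76, 696]);
translate([1018, 391, 0]) cube([76, 76, 696]);
translate([406, 1072, 0]) cube([76, 76, 696]);
translate([1018, 1072, 0]) cube([76, 76, 696]);


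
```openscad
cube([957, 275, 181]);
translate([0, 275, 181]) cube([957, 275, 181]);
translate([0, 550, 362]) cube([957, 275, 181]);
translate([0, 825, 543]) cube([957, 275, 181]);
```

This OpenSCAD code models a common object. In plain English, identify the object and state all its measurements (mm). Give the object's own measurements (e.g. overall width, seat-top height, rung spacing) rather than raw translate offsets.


A straight staircase of 4 solid steps. Each step is 957 mm wide (x), 275 mm deep (y, the going) and 181 mm tall (the rise). The first step rests on the floor; each subsequent step sits one going further in +y and one rise higher in +z, directly behind and above the previous step with no overlap.


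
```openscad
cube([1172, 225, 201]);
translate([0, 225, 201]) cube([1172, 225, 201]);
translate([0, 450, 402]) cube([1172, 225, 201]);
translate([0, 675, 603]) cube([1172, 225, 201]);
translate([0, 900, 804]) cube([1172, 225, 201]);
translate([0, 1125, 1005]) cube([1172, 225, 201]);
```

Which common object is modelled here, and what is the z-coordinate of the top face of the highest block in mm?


A staircase. The total rise is 1206 mm.

6 identical blocks, each offset up and back from the previous — a staircase. Each step is 201 mm tall and there are 6 of them, so the total rise is 6 × 201 = 1206 mm.


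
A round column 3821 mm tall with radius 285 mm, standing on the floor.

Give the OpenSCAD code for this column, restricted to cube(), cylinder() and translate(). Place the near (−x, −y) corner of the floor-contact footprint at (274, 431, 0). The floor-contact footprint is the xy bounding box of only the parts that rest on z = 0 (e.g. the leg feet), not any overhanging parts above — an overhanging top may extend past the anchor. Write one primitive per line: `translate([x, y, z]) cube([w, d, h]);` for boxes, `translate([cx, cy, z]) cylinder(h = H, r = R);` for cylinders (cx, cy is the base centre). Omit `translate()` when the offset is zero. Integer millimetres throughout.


translate([559, 716, 0]) cylinder(h = 3821, r = 285);


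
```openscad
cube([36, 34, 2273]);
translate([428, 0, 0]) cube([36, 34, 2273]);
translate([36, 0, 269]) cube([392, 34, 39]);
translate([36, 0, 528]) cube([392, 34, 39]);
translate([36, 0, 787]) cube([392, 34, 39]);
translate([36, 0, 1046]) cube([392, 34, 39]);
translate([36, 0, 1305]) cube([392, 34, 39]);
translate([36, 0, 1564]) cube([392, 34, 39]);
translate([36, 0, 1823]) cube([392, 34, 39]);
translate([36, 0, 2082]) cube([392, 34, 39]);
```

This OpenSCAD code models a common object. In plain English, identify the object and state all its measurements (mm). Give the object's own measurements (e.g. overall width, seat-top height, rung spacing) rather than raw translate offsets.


A straight ladder. Two 36×34 mm vertical rails, 2273 mm tall, stand 464 mm apart (outside-to-outside) with their front faces coplanar on the −y side. 8 rungs, each 34 mm deep and 39 mm tall, span between the inner faces of the rails, front faces flush with the rails. The lowest rung's underside is at z = 269 mm and rungs are spaced 259 mm apart (underside to underside).


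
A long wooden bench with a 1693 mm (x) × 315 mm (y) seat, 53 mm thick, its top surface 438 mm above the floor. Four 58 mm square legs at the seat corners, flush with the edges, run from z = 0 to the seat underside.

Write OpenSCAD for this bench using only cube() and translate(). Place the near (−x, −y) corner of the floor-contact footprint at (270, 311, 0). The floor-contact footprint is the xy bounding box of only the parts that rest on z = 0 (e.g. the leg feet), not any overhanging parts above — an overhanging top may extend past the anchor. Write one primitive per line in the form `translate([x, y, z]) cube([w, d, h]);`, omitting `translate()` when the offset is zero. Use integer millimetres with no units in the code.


translate([270, 311, 385]) cube([1693, 315, 53]);
translate([270, 311, 0]) cube([58, 58, 385]);
translate([270, 568, 0]) cube([58, 58, 385]);
translate([1905, 311, 0]) cube([58, 58, 385]);
translate([1905, 568, 0]) cube([58, 58, 385]);


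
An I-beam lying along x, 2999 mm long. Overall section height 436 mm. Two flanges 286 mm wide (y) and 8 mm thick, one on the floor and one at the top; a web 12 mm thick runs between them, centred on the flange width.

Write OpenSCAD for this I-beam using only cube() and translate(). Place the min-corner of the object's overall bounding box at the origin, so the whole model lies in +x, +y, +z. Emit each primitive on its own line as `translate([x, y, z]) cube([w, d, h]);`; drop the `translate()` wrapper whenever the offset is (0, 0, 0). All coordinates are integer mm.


cube([2999, 286, 8]);
translate([0, 137, 8]) cube([2999, 12, 420]);
translate([0, 0, 428]) cube([2999, 286, 8]);


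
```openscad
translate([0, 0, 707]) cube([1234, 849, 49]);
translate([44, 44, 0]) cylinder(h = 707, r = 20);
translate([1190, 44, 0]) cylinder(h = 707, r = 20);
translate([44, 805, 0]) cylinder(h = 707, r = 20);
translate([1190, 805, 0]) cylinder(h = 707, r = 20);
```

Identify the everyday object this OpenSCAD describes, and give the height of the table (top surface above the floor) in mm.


A table. The table height is 756 mm.

A 1234×849×49 slab sits at z = 707 on four Ø40 mm round legs — a table. The top surface is at 707 + 49 = 756 mm.


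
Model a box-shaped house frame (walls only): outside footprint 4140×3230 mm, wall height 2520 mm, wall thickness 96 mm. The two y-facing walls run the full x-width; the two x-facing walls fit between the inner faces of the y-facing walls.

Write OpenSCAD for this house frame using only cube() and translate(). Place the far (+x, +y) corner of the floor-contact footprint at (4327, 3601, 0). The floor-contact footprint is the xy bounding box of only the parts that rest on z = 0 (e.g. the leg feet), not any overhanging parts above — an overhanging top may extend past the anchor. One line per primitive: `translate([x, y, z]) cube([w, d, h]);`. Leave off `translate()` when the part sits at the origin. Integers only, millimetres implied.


translate([187, 371, 0]) cube([4140, 96, 2520]);
translate([187, 3505, 0]) cube([4140, 96, 2520]);
translate([187, 467, 0]) cube([96, 3038, 2520]);
translate([4231, 467, 0]) cube([96, 3038, 2520]);


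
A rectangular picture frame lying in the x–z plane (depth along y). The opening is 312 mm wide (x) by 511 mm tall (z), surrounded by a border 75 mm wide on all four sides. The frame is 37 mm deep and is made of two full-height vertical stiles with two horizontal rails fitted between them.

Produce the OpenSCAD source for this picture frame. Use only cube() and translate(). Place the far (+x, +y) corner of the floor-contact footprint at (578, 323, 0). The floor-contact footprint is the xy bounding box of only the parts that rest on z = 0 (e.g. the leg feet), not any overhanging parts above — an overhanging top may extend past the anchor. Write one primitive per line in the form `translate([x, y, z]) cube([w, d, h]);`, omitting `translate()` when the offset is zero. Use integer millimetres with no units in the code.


translate([116, 286, 0]) cube([75, 37, 661]);
translate([503, 286, 0]) cube([75, 37, 661]);
translate([191, 286, 0]) cube([312, 37, 75]);
translate([191, 286, 586]) cube([312, 37, 75]);


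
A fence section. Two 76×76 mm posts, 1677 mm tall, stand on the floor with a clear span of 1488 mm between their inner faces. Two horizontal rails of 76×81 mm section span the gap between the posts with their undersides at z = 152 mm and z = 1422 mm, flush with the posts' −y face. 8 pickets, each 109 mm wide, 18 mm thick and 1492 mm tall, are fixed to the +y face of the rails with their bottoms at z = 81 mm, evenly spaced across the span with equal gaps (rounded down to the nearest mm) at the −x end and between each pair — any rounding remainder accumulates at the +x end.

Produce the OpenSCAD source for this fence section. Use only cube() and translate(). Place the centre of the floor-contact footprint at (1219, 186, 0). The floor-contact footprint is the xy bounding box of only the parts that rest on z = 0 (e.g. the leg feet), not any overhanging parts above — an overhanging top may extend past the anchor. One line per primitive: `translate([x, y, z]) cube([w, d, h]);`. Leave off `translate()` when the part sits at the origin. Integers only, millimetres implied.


translate([399, 148, 0]) cube([76, 76, 1677]);
translate([1963, 148, 0]) cube([76, 76, 1677]);
translate([475, 148, 152]) cube([1488, 76, 81]);
translate([475, 148, 1422]) cube([1488, 76, 81]);
translate([543, 224, 81]) cube([109, 18, 1492]);
translate([720, 224, 81]) cube([109, 18, 1492]);
translate([897, 224, 81]) cube([109, 18, 1492]);
translate([1074, 224, 81]) cube([109, 18, 1492]);
translate([1251, 224, 81]) cube([109, 18, 1492]);
translate([1428, 224, 81]) cube([109, 18, 1492]);
translate([1605, 224, 81]) cube([109, 18, 1492]);
translate([1782, 224, 81]) cube([109, 18, 1492]);


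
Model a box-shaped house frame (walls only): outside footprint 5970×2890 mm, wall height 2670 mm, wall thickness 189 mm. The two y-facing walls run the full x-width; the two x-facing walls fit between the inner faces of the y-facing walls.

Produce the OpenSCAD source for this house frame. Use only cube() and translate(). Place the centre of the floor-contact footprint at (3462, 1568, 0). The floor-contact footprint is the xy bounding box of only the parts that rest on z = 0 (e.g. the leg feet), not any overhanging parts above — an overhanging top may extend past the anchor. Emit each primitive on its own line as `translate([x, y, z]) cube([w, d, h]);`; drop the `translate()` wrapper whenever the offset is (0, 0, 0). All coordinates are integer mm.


translate([477, 123, 0]) cube([5970, 189, 2670]);
translate([477, 2824, 0]) cube([5970, 189, 2670]);
translate([477, 312, 0]) cube([189, 2512, 2670]);
translate([6258, 312, 0]) cube([189, 2512, 2670]);


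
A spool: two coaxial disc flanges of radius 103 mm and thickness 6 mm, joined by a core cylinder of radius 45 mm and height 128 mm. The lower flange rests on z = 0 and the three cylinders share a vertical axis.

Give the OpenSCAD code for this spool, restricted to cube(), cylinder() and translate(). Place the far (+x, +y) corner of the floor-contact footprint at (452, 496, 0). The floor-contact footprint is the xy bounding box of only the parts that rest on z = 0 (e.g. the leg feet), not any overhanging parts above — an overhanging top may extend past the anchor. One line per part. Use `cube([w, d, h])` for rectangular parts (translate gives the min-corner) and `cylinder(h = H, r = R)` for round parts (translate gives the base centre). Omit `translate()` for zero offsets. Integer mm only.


translate([349, 393, 0]) cylinder(h = 6, r = 103);
translate([349, 393, 6]) cylinder(h = 128, r = 45);
translate([349, 393, 134]) cylinder(h = 6, r = 103);


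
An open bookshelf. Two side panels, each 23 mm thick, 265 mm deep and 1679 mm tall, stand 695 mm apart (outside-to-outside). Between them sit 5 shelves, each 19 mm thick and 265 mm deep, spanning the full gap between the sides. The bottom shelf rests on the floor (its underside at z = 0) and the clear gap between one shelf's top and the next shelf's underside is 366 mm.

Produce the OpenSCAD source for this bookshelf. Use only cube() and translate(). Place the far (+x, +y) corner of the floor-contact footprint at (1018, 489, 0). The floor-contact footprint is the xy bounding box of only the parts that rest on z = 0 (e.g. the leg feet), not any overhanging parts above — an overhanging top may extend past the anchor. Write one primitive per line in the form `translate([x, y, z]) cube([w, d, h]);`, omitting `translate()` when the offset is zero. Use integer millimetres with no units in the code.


translate([323, 224, 0]) cube([23, 265, 1679]);
translate([995, 224, 0]) cube([23, 265, 1679]);
translate([346, 224, 0]) cube([649, 265, 19]);
translate([346, 224, 385]) cube([649, 265, 19]);
translate([346, 224, 770]) cube([649, 265, 19]);
translate([346, 224, 1155]) cube([649, 265, 19]);
translate([346, 224, 1540]) cube([649, 265, 19]);


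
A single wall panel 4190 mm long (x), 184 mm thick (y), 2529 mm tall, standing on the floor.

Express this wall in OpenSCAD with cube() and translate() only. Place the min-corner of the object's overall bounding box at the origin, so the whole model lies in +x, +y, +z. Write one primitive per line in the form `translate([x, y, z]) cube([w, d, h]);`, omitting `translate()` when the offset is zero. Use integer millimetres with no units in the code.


cube([4190, 184, 2529]);


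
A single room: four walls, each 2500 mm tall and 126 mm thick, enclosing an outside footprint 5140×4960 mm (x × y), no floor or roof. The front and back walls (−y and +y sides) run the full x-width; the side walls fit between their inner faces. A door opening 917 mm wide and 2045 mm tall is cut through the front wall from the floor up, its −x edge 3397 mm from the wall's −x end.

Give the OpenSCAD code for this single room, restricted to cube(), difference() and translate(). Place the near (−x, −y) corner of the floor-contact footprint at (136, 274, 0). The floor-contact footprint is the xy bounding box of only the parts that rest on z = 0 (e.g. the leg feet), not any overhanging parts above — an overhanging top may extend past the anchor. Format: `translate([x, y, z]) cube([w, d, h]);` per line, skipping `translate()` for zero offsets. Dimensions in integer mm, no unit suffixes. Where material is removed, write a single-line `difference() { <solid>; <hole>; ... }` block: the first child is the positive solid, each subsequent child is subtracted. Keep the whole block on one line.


difference() { translate([136, 274, 0]) cube([5140, 126, 2500]); translate([3533, 274, 0]) cube([917, 126, 2045]); }
translate([136, 5108, 0]) cube([5140, 126, 2500]);
translate([136, 400, 0]) cube([126, 4708, 2500]);
translate([5150, 400, 0]) cube([126, 4708, 2500]);
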